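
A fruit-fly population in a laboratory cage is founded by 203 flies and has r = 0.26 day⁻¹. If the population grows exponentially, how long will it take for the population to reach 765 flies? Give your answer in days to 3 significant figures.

Set N₀·e^(rt) = 765: e^(0.26·t) = 765/203 = 3.7685.
0.26·t = ln(3.7685) = 1.3267, so t = 1.3267/0.26 = 5.1026.

5.10 days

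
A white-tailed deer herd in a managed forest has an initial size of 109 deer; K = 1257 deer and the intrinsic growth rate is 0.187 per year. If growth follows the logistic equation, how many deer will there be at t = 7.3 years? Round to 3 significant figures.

A = (K − N₀)/N₀ = (1257 − 109)/109 = 10.532.
N(t) = K/(1 + A·e^(−rt)) = 1257/(1 + 10.532×e^(−0.187×7.3)).
e^(−1.365) = 0.25536; denominator = 1 + 10.532×0.25536 = 3.6894.
N = 1257/3.6894 = 340.703.

341 deer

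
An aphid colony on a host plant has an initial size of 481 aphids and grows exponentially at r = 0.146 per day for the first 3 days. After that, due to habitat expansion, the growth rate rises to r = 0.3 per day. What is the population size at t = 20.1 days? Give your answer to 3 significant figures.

126000 aphids

Phase 1: N(3) = 481·e^(0.146×3) = 481·e^0.438 = 745.36.
Phase 2 runs for 20.1 − 3 = 17.1 days at r = 0.3.
N(20.1) = 745.36·e^(0.3×17.1) = 745.36·e^5.13 = 125979.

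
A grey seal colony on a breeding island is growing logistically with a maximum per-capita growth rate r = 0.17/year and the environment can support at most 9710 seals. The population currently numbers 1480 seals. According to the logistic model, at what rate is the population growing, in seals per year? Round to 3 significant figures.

213 seals per year

dN/dt = rN(1 − N/K) = 0.17 × 1480 × (1 − 1480/9710).
1 − 1480/9710 = 0.84758; dN/dt = 0.17 × 1480 × 0.84758 = 213.25.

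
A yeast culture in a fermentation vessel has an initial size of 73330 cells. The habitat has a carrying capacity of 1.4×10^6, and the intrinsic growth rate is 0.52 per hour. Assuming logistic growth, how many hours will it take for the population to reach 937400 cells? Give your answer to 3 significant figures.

6.93 hours

A = (K − N₀)/N₀ = (1.4×10^6 − 73330)/73330 = 18.092.
Solve 1.4×10^6/(1 + 18.092·e^(−0.52t)) = 937400: 1 + 18.092·e^(−0.52t) = 1.4935, so e^(−0.52t) = 0.0272772.
−0.52·t = ln(0.0272772) = -3.6017, so t = 3.6017/0.52 = 6.9264.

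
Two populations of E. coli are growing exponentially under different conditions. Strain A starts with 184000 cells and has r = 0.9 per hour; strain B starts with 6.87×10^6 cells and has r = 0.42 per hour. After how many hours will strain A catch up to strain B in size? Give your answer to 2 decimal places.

Set 184000·e^(0.9t) = 6.87×10^6·e^(0.42t).
e^((0.9 − 0.42)t) = 6.87×10^6/184000 → e^(0.48·t) = 37.337.
0.48·t = ln(37.337) = 3.62, so t = 3.62/0.48 = 7.5416.

7.54 hours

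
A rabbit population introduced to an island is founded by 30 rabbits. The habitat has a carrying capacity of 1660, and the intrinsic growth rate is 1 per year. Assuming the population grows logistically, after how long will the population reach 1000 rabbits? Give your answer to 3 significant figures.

A = (K − N₀)/N₀ = (1660 − 30)/30 = 54.333.
Solve 1660/(1 + 54.333·e^(−1t)) = 1000: 1 + 54.333·e^(−1t) = 1.66, so e^(−1t) = 0.0121472.
−1·t = ln(0.0121472) = -4.4107, so t = 4.4107/1 = 4.4107.

4.41 years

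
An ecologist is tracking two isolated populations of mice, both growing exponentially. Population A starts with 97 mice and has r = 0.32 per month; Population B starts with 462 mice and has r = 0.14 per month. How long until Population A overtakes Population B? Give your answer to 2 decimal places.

Set 97·e^(0.32t) = 462·e^(0.14t).
e^((0.32 − 0.14)t) = 462/97 → e^(0.18·t) = 4.7629.
0.18·t = ln(4.7629) = 1.5609, so t = 1.5609/0.18 = 8.6714.

8.67 months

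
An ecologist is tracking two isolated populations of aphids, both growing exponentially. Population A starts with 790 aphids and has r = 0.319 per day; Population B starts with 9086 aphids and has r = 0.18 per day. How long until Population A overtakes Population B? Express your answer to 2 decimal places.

17.57 days

Set 790·e^(0.319t) = 9086·e^(0.18t).
e^((0.319 − 0.18)t) = 9086/790 → e^(0.139·t) = 11.501.
0.139·t = ln(11.501) = 2.4425, so t = 2.4425/0.139 = 17.572.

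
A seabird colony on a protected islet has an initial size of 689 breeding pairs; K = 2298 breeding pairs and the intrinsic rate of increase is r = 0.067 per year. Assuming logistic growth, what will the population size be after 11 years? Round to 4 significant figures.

A = (K − N₀)/N₀ = (2298 − 689)/689 = 2.3353.
N(t) = K/(1 + A·e^(−rt)) = 2298/(1 + 2.3353×e^(−0.067×11)).
e^(−0.737) = 0.47855; denominator = 1 + 2.3353×0.47855 = 2.1175.
N = 2298/2.1175 = 1085.22.

1085 breeding pairs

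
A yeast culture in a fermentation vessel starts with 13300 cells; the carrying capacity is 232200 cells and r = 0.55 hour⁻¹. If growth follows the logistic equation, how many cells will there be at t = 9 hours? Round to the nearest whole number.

207956 cells

A = (K − N₀)/N₀ = (232200 − 13300)/13300 = 16.459.
N(t) = K/(1 + A·e^(−rt)) = 232200/(1 + 16.459×e^(−0.55×9)).
e^(−4.95) = 0.0070834; denominator = 1 + 16.459×0.0070834 = 1.1166.
N = 232200/1.1166 = 207956.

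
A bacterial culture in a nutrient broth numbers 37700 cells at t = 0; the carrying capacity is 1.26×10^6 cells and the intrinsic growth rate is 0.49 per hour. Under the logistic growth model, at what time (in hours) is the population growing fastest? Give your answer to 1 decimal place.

7.1 hours

Logistic growth is fastest at N = K/2 = 630000.
A = (K − N₀)/N₀ = 32.422. Set K/(1 + A·e^(−rt)) = K/2 → A·e^(−rt) = 1.
e^(−0.49t) = 1/32.422 = 0.0308435, so t = ln(32.422)/0.49 = 3.4788/0.49 = 7.0997.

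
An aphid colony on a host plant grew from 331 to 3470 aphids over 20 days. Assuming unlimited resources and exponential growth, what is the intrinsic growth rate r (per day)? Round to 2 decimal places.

From N(t) = N₀·e^(rt): e^(r·20) = 3470/331 = 10.483.
r·20 = ln(10.483) = 2.3498, so r = 2.3498/20 = 0.11749.

0.12 per day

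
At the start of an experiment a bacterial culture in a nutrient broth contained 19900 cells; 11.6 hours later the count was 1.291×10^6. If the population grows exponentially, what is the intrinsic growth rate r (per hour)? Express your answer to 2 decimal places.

From N(t) = N₀·e^(rt): e^(r·11.6) = 1.291×10^6/19900 = 64.874.
r·11.6 = ln(64.874) = 4.1725, so r = 4.1725/11.6 = 0.35969.

0.36 per hour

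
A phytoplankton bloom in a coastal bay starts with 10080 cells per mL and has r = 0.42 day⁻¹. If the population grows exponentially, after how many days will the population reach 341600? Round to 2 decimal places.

8.39 days

Set N₀·e^(rt) = 341600: e^(0.42·t) = 341600/10080 = 33.889.
0.42·t = ln(33.889) = 3.5231, so t = 3.5231/0.42 = 8.3883.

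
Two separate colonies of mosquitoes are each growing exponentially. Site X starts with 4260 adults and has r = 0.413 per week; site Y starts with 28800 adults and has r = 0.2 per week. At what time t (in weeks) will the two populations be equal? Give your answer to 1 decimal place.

9.0 weeks

Set 4260·e^(0.413t) = 28800·e^(0.2t).
e^((0.413 − 0.2)t) = 28800/4260 → e^(0.213·t) = 6.7606.
0.213·t = ln(6.7606) = 1.9111, so t = 1.9111/0.213 = 8.9723.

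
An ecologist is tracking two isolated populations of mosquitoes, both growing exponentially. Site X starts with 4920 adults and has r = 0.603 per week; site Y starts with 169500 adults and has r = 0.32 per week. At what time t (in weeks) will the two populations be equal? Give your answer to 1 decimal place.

12.5 weeks

Set 4920·e^(0.603t) = 169500·e^(0.32t).
e^((0.603 − 0.32)t) = 169500/4920 → e^(0.283·t) = 34.451.
0.283·t = ln(34.451) = 3.5395, so t = 3.5395/0.283 = 12.507.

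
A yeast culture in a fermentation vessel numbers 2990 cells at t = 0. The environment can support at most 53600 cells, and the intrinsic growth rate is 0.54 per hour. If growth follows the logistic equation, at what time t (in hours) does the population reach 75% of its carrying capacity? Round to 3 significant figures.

7.27 hours

A = (K − N₀)/N₀ = (53600 − 2990)/2990 = 16.926.
Solve 53600/(1 + 16.926·e^(−0.54t)) = 40200: 1 + 16.926·e^(−0.54t) = 1.3333, so e^(−0.54t) = 0.0196931.
−0.54·t = ln(0.0196931) = -3.9275, so t = 3.9275/0.54 = 7.2731.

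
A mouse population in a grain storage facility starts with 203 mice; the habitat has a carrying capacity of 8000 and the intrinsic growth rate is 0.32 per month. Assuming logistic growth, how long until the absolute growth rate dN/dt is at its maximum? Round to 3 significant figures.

Logistic growth is fastest at N = K/2 = 4000.
A = (K − N₀)/N₀ = 38.409. Set K/(1 + A·e^(−rt)) = K/2 → A·e^(−rt) = 1.
e^(−0.32t) = 1/38.409 = 0.0260357, so t = ln(38.409)/0.32 = 3.6483/0.32 = 11.401.

11.4 months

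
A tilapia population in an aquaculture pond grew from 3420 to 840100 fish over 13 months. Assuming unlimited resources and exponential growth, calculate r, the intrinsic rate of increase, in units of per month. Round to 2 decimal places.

From N(t) = N₀·e^(rt): e^(r·13) = 840100/3420 = 245.64.
r·13 = ln(245.64) = 5.5039, so r = 5.5039/13 = 0.42338.

0.42 per month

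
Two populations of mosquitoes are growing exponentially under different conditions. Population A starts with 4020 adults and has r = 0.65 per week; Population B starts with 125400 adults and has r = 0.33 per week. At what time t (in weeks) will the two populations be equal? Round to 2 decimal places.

Set 4020·e^(0.65t) = 125400·e^(0.33t).
e^((0.65 − 0.33)t) = 125400/4020 → e^(0.32·t) = 31.194.
0.32·t = ln(31.194) = 3.4402, so t = 3.4402/0.32 = 10.751.

10.75 weeks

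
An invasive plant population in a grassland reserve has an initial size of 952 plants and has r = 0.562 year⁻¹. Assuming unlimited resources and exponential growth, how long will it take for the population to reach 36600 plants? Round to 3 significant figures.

Set N₀·e^(rt) = 36600: e^(0.562·t) = 36600/952 = 38.445.
0.562·t = ln(38.445) = 3.6492, so t = 3.6492/0.562 = 6.4933.

6.49 years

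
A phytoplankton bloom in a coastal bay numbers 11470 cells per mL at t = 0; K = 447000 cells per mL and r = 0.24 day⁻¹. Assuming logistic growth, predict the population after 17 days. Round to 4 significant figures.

272200 cells per mL

A = (K − N₀)/N₀ = (447000 − 11470)/11470 = 37.971.
N(t) = K/(1 + A·e^(−rt)) = 447000/(1 + 37.971×e^(−0.24×17)).
e^(−4.08) = 0.016907; denominator = 1 + 37.971×0.016907 = 1.642.
N = 447000/1.642 = 272229.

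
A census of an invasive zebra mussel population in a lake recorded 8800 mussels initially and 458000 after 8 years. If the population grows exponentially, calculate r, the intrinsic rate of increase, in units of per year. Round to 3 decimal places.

0.494 per year

From N(t) = N₀·e^(rt): e^(r·8) = 458000/8800 = 52.045.
r·8 = ln(52.045) = 3.9521, so r = 3.9521/8 = 0.49401.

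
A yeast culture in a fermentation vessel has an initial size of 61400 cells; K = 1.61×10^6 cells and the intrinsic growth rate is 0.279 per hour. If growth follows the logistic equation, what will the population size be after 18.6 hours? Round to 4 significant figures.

A = (K − N₀)/N₀ = (1.61×10^6 − 61400)/61400 = 25.221.
N(t) = K/(1 + A·e^(−rt)) = 1.61×10^6/(1 + 25.221×e^(−0.279×18.6)).
e^(−5.189) = 0.0055754; denominator = 1 + 25.221×0.0055754 = 1.1406.
N = 1.61×10^6/1.1406 = 1.411515×10^6.

1412000 cells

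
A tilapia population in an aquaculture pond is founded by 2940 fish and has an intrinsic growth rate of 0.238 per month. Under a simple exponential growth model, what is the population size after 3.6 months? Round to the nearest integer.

6925 fish

N(t) = N₀·e^(rt) = 2940 × e^(0.238×3.6) = 2940 × e^0.8568.
e^0.8568 ≈ 2.3556, so N ≈ 2940 × 2.3556 = 6925.5.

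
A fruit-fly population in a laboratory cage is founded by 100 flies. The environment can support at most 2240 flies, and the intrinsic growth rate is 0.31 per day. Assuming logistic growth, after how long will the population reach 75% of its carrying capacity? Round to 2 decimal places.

13.43 days

A = (K − N₀)/N₀ = (2240 − 100)/100 = 21.4.
Solve 2240/(1 + 21.4·e^(−0.31t)) = 1680: 1 + 21.4·e^(−0.31t) = 1.3333, so e^(−0.31t) = 0.0155763.
−0.31·t = ln(0.0155763) = -4.162, so t = 4.162/0.31 = 13.426.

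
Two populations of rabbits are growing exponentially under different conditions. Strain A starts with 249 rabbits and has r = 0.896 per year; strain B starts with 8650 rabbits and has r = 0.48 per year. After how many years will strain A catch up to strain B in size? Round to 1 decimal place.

Set 249·e^(0.896t) = 8650·e^(0.48t).
e^((0.896 − 0.48)t) = 8650/249 → e^(0.416·t) = 34.739.
0.416·t = ln(34.739) = 3.5479, so t = 3.5479/0.416 = 8.5285.

8.5 years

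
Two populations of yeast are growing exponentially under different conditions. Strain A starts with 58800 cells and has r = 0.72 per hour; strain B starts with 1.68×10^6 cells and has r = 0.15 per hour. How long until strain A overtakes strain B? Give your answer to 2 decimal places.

Set 58800·e^(0.72t) = 1.68×10^6·e^(0.15t).
e^((0.72 − 0.15)t) = 1.68×10^6/58800 → e^(0.57·t) = 28.571.
0.57·t = ln(28.571) = 3.3524, so t = 3.3524/0.57 = 5.8814.

5.88 hours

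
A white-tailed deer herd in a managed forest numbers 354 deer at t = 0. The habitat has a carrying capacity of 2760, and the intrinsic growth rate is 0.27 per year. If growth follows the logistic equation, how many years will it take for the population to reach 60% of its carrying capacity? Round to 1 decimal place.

A = (K − N₀)/N₀ = (2760 − 354)/354 = 6.7966.
Solve 2760/(1 + 6.7966·e^(−0.27t)) = 1656: 1 + 6.7966·e^(−0.27t) = 1.6667, so e^(−0.27t) = 0.0980881.
−0.27·t = ln(0.0980881) = -2.3219, so t = 2.3219/0.27 = 8.5996.

8.6 years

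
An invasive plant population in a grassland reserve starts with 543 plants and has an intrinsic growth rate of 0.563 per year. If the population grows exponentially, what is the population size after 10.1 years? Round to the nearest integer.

160077 plants

N(t) = N₀·e^(rt) = 543 × e^(0.563×10.1) = 543 × e^5.686.
e^5.686 ≈ 294.8, so N ≈ 543 × 294.8 = 160077.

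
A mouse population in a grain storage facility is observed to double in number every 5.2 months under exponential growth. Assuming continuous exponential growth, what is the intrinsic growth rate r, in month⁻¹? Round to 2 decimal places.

r = ln(2)/t_d = 0.6931/5.2 = 0.1333.

0.13 per month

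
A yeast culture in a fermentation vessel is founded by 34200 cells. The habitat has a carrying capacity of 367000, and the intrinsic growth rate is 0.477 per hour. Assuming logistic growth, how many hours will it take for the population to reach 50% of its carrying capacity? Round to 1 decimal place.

4.8 hours

A = (K − N₀)/N₀ = (367000 − 34200)/34200 = 9.731.
Solve 367000/(1 + 9.731·e^(−0.477t)) = 183500: 1 + 9.731·e^(−0.477t) = 2, so e^(−0.477t) = 0.102764.
−0.477·t = ln(0.102764) = -2.2753, so t = 2.2753/0.477 = 4.7701.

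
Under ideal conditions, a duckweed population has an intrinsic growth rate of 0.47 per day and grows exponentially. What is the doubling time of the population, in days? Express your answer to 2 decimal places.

1.47 days

Doubling time t_d = ln(2)/r = 0.6931/0.47 = 1.4748.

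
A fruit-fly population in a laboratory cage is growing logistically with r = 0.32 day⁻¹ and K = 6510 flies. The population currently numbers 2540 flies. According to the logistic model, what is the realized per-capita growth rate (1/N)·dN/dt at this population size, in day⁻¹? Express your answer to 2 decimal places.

0.20 per day

(1/N)·dN/dt = r(1 − N/K) = 0.32 × (1 − 2540/6510).
= 0.32 × 0.60983 = 0.19515.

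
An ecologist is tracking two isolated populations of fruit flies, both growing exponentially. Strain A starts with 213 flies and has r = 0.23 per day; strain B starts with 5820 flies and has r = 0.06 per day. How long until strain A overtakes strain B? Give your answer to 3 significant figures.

Set 213·e^(0.23t) = 5820·e^(0.06t).
e^((0.23 − 0.06)t) = 5820/213 → e^(0.17·t) = 27.324.
0.17·t = ln(27.324) = 3.3078, so t = 3.3078/0.17 = 19.457.

19.5 days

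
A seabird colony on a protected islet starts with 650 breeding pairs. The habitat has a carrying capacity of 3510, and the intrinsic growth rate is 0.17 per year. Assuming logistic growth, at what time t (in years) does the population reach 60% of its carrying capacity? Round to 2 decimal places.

11.10 years

A = (K − N₀)/N₀ = (3510 − 650)/650 = 4.4.
Solve 3510/(1 + 4.4·e^(−0.17t)) = 2106: 1 + 4.4·e^(−0.17t) = 1.6667, so e^(−0.17t) = 0.151515.
−0.17·t = ln(0.151515) = -1.8871, so t = 1.8871/0.17 = 11.1.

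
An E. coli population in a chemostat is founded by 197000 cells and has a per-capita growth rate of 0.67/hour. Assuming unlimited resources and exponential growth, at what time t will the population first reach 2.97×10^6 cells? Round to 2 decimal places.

Set N₀·e^(rt) = 2.97×10^6: e^(0.67·t) = 2.97×10^6/197000 = 15.076.
0.67·t = ln(15.076) = 2.7131, so t = 2.7131/0.67 = 4.0494.

4.05 hours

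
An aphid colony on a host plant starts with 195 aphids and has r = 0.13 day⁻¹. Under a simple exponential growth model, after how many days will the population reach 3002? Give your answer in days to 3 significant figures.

Set N₀·e^(rt) = 3002: e^(0.13·t) = 3002/195 = 15.395.
0.13·t = ln(15.395) = 2.734, so t = 2.734/0.13 = 21.031.

21.0 days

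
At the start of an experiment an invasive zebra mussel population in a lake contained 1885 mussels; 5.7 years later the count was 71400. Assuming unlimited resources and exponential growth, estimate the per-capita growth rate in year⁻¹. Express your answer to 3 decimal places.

From N(t) = N₀·e^(rt): e^(r·5.7) = 71400/1885 = 37.878.
r·5.7 = ln(37.878) = 3.6344, so r = 3.6344/5.7 = 0.63761.

0.638 per year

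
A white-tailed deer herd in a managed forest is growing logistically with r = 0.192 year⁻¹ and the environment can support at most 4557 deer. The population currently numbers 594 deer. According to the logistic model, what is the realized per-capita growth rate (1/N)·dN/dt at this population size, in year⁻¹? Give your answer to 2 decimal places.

(1/N)·dN/dt = r(1 − N/K) = 0.192 × (1 − 594/4557).
= 0.192 × 0.86965 = 0.16697.

0.17 per year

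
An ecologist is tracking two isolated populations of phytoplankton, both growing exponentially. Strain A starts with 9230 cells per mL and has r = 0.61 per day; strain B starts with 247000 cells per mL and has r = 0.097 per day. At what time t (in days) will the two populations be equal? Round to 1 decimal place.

Set 9230·e^(0.61t) = 247000·e^(0.097t).
e^((0.61 − 0.097)t) = 247000/9230 → e^(0.513·t) = 26.761.
0.513·t = ln(26.761) = 3.2869, so t = 3.2869/0.513 = 6.4073.

6.4 days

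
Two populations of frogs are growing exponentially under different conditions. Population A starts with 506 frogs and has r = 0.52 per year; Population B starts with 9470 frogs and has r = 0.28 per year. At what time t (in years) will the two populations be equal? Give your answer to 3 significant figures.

12.2 years

Set 506·e^(0.52t) = 9470·e^(0.28t).
e^((0.52 − 0.28)t) = 9470/506 → e^(0.24·t) = 18.715.
0.24·t = ln(18.715) = 2.9293, so t = 2.9293/0.24 = 12.206.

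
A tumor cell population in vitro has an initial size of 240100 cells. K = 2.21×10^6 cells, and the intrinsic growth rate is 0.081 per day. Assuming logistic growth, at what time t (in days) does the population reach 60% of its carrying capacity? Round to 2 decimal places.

30.99 days

A = (K − N₀)/N₀ = (2.21×10^6 − 240100)/240100 = 8.2045.
Solve 2.21×10^6/(1 + 8.2045·e^(−0.081t)) = 1.326×10^6: 1 + 8.2045·e^(−0.081t) = 1.6667, so e^(−0.081t) = 0.0812562.
−0.081·t = ln(0.0812562) = -2.5101, so t = 2.5101/0.081 = 30.989.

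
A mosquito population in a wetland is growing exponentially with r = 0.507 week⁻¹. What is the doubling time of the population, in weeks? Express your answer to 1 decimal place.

1.4 weeks

Doubling time t_d = ln(2)/r = 0.6931/0.507 = 1.3672.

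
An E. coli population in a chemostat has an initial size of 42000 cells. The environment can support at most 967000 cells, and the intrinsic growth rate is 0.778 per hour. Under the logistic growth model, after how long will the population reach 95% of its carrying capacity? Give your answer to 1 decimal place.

7.8 hours

A = (K − N₀)/N₀ = (967000 − 42000)/42000 = 22.024.
Solve 967000/(1 + 22.024·e^(−0.778t)) = 918650: 1 + 22.024·e^(−0.778t) = 1.0526, so e^(−0.778t) = 0.00238976.
−0.778·t = ln(0.00238976) = -6.0366, so t = 6.0366/0.778 = 7.7591.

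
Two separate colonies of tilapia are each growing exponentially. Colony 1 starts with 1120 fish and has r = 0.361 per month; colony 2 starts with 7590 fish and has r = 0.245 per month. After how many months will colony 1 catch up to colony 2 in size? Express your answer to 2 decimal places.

16.50 months

Set 1120·e^(0.361t) = 7590·e^(0.245t).
e^((0.361 − 0.245)t) = 7590/1120 → e^(0.116·t) = 6.7768.
0.116·t = ln(6.7768) = 1.9135, so t = 1.9135/0.116 = 16.496.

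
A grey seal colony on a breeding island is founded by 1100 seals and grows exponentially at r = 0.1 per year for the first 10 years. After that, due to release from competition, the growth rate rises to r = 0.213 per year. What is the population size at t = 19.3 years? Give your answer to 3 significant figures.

Phase 1: N(10) = 1100·e^(0.1×10) = 1100·e^1 = 2990.11.
Phase 2 runs for 19.3 − 10 = 9.3 years at r = 0.213.
N(19.3) = 2990.11·e^(0.213×9.3) = 2990.11·e^1.981 = 21676.1.

21700 seals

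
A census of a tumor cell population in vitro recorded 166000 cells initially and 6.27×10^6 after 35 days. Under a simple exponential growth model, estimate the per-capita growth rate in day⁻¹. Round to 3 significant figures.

0.104 per day

From N(t) = N₀·e^(rt): e^(r·35) = 6.27×10^6/166000 = 37.771.
r·35 = ln(37.771) = 3.6315, so r = 3.6315/35 = 0.10376.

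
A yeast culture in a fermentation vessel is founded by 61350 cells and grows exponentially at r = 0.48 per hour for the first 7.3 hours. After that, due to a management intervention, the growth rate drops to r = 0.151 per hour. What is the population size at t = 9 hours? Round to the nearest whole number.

2636731 cells

Phase 1: N(7.3) = 61350·e^(0.48×7.3) = 61350·e^3.504 = 2.039776×10^6.
Phase 2 runs for 9 − 7.3 = 1.7 hours at r = 0.151.
N(9) = 2.039776×10^6·e^(0.151×1.7) = 2.039776×10^6·e^0.2567 = 2.636731×10^6.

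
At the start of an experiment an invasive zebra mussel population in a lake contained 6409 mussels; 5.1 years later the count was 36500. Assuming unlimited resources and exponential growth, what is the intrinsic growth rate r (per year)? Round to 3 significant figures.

0.341 per year

From N(t) = N₀·e^(rt): e^(r·5.1) = 36500/6409 = 5.6951.
r·5.1 = ln(5.6951) = 1.7396, so r = 1.7396/5.1 = 0.3411.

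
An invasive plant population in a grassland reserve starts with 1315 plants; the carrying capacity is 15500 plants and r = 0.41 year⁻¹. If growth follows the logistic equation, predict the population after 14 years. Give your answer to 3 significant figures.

15000 plants

A = (K − N₀)/N₀ = (15500 − 1315)/1315 = 10.787.
N(t) = K/(1 + A·e^(−rt)) = 15500/(1 + 10.787×e^(−0.41×14)).
e^(−5.74) = 0.0032148; denominator = 1 + 10.787×0.0032148 = 1.0347.
N = 15500/1.0347 = 14980.5.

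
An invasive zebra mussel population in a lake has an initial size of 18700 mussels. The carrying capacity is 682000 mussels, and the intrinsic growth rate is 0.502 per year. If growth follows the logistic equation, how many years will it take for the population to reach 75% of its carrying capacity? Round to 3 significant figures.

9.30 years

A = (K − N₀)/N₀ = (682000 − 18700)/18700 = 35.471.
Solve 682000/(1 + 35.471·e^(−0.502t)) = 511500: 1 + 35.471·e^(−0.502t) = 1.3333, so e^(−0.502t) = 0.00939746.
−0.502·t = ln(0.00939746) = -4.6673, so t = 4.6673/0.502 = 9.2974.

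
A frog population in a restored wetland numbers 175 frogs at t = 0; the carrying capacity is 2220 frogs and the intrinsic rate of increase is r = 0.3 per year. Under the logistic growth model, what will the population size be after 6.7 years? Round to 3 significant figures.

865 frogs

A = (K − N₀)/N₀ = (2220 − 175)/175 = 11.686.
N(t) = K/(1 + A·e^(−rt)) = 2220/(1 + 11.686×e^(−0.3×6.7)).
e^(−2.01) = 0.13399; denominator = 1 + 11.686×0.13399 = 2.5658.
N = 2220/2.5658 = 865.243.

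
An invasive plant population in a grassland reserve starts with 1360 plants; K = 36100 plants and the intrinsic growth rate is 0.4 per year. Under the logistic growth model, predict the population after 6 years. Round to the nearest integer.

A = (K − N₀)/N₀ = (36100 − 1360)/1360 = 25.544.
N(t) = K/(1 + A·e^(−rt)) = 36100/(1 + 25.544×e^(−0.4×6)).
e^(−2.4) = 0.090718; denominator = 1 + 25.544×0.090718 = 3.3173.
N = 36100/3.3173 = 10882.3.

10882 plants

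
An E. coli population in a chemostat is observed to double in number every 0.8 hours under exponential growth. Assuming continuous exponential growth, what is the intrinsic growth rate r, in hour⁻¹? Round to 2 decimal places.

r = ln(2)/t_d = 0.6931/0.8 = 0.86643.

0.87 per hour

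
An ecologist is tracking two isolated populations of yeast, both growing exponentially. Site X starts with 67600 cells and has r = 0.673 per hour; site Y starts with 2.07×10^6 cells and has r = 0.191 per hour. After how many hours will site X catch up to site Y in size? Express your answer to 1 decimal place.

Set 67600·e^(0.673t) = 2.07×10^6·e^(0.191t).
e^((0.673 − 0.191)t) = 2.07×10^6/67600 → e^(0.482·t) = 30.621.
0.482·t = ln(30.621) = 3.4217, so t = 3.4217/0.482 = 7.099.

7.1 hours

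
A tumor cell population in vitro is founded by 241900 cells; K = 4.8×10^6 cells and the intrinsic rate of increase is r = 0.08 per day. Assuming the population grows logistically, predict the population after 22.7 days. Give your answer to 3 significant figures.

A = (K − N₀)/N₀ = (4.8×10^6 − 241900)/241900 = 18.843.
N(t) = K/(1 + A·e^(−rt)) = 4.8×10^6/(1 + 18.843×e^(−0.08×22.7)).
e^(−1.816) = 0.16268; denominator = 1 + 18.843×0.16268 = 4.0653.
N = 4.8×10^6/4.0653 = 1.180732×10^6.

1180000 cells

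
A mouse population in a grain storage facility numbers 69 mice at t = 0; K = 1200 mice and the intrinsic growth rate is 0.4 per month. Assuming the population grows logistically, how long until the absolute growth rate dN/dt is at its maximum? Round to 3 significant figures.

6.99 months

Logistic growth is fastest at N = K/2 = 600.
A = (K − N₀)/N₀ = 16.391. Set K/(1 + A·e^(−rt)) = K/2 → A·e^(−rt) = 1.
e^(−0.4t) = 1/16.391 = 0.061008, so t = ln(16.391)/0.4 = 2.7968/0.4 = 6.9919.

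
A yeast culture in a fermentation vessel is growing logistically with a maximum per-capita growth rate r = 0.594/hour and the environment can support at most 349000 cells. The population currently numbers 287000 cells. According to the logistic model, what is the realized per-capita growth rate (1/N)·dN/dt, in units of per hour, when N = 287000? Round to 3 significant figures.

0.106 per hour

(1/N)·dN/dt = r(1 − N/K) = 0.594 × (1 − 287000/349000).
= 0.594 × 0.17765 = 0.10552.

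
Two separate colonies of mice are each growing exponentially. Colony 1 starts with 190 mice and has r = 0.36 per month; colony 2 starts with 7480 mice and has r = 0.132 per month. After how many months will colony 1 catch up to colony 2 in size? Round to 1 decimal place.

Set 190·e^(0.36t) = 7480·e^(0.132t).
e^((0.36 − 0.132)t) = 7480/190 → e^(0.228·t) = 39.368.
0.228·t = ln(39.368) = 3.673, so t = 3.673/0.228 = 16.109.

16.1 months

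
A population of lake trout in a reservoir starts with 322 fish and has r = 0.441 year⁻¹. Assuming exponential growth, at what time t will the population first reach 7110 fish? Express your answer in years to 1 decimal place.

Set N₀·e^(rt) = 7110: e^(0.441·t) = 7110/322 = 22.081.
0.441·t = ln(22.081) = 3.0947, so t = 3.0947/0.441 = 7.0175.

7.0 years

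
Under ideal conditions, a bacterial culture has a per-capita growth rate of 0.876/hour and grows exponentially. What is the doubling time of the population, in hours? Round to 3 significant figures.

Doubling time t_d = ln(2)/r = 0.6931/0.876 = 0.79126.

0.791 hours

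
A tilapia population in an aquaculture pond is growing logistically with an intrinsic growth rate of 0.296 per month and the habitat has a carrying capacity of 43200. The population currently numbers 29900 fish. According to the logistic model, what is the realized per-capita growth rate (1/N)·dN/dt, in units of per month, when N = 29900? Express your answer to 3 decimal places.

(1/N)·dN/dt = r(1 − N/K) = 0.296 × (1 − 29900/43200).
= 0.296 × 0.30787 = 0.09113.

0.091 per month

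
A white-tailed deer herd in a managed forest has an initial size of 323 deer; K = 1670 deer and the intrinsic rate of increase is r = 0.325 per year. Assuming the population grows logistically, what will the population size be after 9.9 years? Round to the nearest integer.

A = (K − N₀)/N₀ = (1670 − 323)/323 = 4.1703.
N(t) = K/(1 + A·e^(−rt)) = 1670/(1 + 4.1703×e^(−0.325×9.9)).
e^(−3.218) = 0.040055; denominator = 1 + 4.1703×0.040055 = 1.167.
N = 1670/1.167 = 1430.97.

1431 deer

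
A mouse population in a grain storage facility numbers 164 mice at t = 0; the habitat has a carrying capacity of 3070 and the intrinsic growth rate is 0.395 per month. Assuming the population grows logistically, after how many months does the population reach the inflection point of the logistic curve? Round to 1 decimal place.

Logistic growth is fastest at N = K/2 = 1535.
A = (K − N₀)/N₀ = 17.72. Set K/(1 + A·e^(−rt)) = K/2 → A·e^(−rt) = 1.
e^(−0.395t) = 1/17.72 = 0.056435, so t = ln(17.72)/0.395 = 2.8747/0.395 = 7.2776.

7.3 months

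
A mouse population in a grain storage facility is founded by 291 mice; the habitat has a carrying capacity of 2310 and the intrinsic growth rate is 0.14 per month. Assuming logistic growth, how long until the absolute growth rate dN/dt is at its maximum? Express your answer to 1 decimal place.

13.8 months

Logistic growth is fastest at N = K/2 = 1155.
A = (K − N₀)/N₀ = 6.9381. Set K/(1 + A·e^(−rt)) = K/2 → A·e^(−rt) = 1.
e^(−0.14t) = 1/6.9381 = 0.144131, so t = ln(6.9381)/0.14 = 1.937/0.14 = 13.836.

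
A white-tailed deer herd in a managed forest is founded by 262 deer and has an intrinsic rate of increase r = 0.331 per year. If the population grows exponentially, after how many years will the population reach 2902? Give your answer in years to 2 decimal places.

7.27 years

Set N₀·e^(rt) = 2902: e^(0.331·t) = 2902/262 = 11.076.
0.331·t = ln(11.076) = 2.4048, so t = 2.4048/0.331 = 7.2653.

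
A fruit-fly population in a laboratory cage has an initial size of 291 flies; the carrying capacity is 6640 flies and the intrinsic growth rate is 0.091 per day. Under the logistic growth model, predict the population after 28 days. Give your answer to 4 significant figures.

2453 flies

A = (K − N₀)/N₀ = (6640 − 291)/291 = 21.818.
N(t) = K/(1 + A·e^(−rt)) = 6640/(1 + 21.818×e^(−0.091×28)).
e^(−2.548) = 0.078238; denominator = 1 + 21.818×0.078238 = 2.707.
N = 6640/2.707 = 2452.91.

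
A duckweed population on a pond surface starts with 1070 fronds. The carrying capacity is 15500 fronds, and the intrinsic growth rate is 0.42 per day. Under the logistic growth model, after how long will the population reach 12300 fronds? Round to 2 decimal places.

A = (K − N₀)/N₀ = (15500 − 1070)/1070 = 13.486.
Solve 15500/(1 + 13.486·e^(−0.42t)) = 12300: 1 + 13.486·e^(−0.42t) = 1.2602, so e^(−0.42t) = 0.0192913.
−0.42·t = ln(0.0192913) = -3.9481, so t = 3.9481/0.42 = 9.4002.

9.40 days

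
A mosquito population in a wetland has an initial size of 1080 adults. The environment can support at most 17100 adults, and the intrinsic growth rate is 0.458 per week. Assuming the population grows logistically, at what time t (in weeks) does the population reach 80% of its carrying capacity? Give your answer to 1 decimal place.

8.9 weeks

A = (K − N₀)/N₀ = (17100 − 1080)/1080 = 14.833.
Solve 17100/(1 + 14.833·e^(−0.458t)) = 13680: 1 + 14.833·e^(−0.458t) = 1.25, so e^(−0.458t) = 0.0168539.
−0.458·t = ln(0.0168539) = -4.0832, so t = 4.0832/0.458 = 8.9152.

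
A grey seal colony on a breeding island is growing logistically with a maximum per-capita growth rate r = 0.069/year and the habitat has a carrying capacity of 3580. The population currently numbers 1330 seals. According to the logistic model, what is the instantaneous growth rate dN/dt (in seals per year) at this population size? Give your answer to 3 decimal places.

dN/dt = rN(1 − N/K) = 0.069 × 1330 × (1 − 1330/3580).
1 − 1330/3580 = 0.62849; dN/dt = 0.069 × 1330 × 0.62849 = 57.677.

57.677 seals per year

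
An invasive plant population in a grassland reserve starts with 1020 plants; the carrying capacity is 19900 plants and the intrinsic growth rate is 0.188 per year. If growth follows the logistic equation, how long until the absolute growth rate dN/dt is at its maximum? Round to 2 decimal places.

15.52 years

Logistic growth is fastest at N = K/2 = 9950.
A = (K − N₀)/N₀ = 18.51. Set K/(1 + A·e^(−rt)) = K/2 → A·e^(−rt) = 1.
e^(−0.188t) = 1/18.51 = 0.0540254, so t = ln(18.51)/0.188 = 2.9183/0.188 = 15.523.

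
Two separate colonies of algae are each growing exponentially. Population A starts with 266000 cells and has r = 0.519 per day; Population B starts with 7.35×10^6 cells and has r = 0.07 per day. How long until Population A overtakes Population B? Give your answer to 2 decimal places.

7.39 days

Set 266000·e^(0.519t) = 7.35×10^6·e^(0.07t).
e^((0.519 − 0.07)t) = 7.35×10^6/266000 → e^(0.449·t) = 27.632.
0.449·t = ln(27.632) = 3.319, so t = 3.319/0.449 = 7.3919.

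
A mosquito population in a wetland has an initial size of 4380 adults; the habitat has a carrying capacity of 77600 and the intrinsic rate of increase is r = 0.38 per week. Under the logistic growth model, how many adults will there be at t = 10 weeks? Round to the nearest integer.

56479 adults

A = (K − N₀)/N₀ = (77600 − 4380)/4380 = 16.717.
N(t) = K/(1 + A·e^(−rt)) = 77600/(1 + 16.717×e^(−0.38×10)).
e^(−3.8) = 0.022371; denominator = 1 + 16.717×0.022371 = 1.374.
N = 77600/1.374 = 56478.7.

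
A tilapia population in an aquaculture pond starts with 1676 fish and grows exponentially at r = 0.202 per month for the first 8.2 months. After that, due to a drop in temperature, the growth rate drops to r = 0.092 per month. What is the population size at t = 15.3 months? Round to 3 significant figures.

Phase 1: N(8.2) = 1676·e^(0.202×8.2) = 1676·e^1.656 = 8782.93.
Phase 2 runs for 15.3 − 8.2 = 7.1 months at r = 0.092.
N(15.3) = 8782.93·e^(0.092×7.1) = 8782.93·e^0.6532 = 16878.

16900 fish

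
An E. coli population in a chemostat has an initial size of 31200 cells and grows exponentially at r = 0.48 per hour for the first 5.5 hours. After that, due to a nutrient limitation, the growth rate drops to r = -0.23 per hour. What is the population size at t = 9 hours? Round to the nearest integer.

Phase 1: N(5.5) = 31200·e^(0.48×5.5) = 31200·e^2.64 = 437212.
Phase 2 runs for 9 − 5.5 = 3.5 hours at r = -0.23.
N(9) = 437212·e^(-0.23×3.5) = 437212·e^-0.805 = 195472.

195472 cells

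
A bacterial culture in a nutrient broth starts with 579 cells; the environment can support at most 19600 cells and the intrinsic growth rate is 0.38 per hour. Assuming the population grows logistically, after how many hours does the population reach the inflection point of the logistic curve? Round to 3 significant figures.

Logistic growth is fastest at N = K/2 = 9800.
A = (K − N₀)/N₀ = 32.851. Set K/(1 + A·e^(−rt)) = K/2 → A·e^(−rt) = 1.
e^(−0.38t) = 1/32.851 = 0.03044, so t = ln(32.851)/0.38 = 3.492/0.38 = 9.1895.

9.19 hours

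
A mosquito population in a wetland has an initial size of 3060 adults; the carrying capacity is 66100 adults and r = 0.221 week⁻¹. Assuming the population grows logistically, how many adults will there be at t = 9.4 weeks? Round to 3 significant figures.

A = (K − N₀)/N₀ = (66100 − 3060)/3060 = 20.601.
N(t) = K/(1 + A·e^(−rt)) = 66100/(1 + 20.601×e^(−0.221×9.4)).
e^(−2.077) = 0.12526; denominator = 1 + 20.601×0.12526 = 3.5804.
N = 66100/3.5804 = 18461.5.

18500 adults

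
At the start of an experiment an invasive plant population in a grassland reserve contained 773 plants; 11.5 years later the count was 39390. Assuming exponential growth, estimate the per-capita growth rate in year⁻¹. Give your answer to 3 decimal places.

0.342 per year

From N(t) = N₀·e^(rt): e^(r·11.5) = 39390/773 = 50.957.
r·11.5 = ln(50.957) = 3.931, so r = 3.931/11.5 = 0.34183.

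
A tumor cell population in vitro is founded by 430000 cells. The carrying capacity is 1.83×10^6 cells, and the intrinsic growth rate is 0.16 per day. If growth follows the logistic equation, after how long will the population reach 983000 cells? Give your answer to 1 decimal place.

A = (K − N₀)/N₀ = (1.83×10^6 − 430000)/430000 = 3.2558.
Solve 1.83×10^6/(1 + 3.2558·e^(−0.16t)) = 983000: 1 + 3.2558·e^(−0.16t) = 1.8616, so e^(−0.16t) = 0.264649.
−0.16·t = ln(0.264649) = -1.3294, so t = 1.3294/0.16 = 8.3084.

8.3 days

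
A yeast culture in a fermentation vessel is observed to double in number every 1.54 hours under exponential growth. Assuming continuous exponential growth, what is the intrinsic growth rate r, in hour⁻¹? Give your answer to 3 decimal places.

0.450 per hour

r = ln(2)/t_d = 0.6931/1.54 = 0.4501.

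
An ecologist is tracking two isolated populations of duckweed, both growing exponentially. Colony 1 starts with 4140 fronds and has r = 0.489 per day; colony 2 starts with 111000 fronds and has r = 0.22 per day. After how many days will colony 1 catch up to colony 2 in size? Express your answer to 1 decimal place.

12.2 days

Set 4140·e^(0.489t) = 111000·e^(0.22t).
e^((0.489 − 0.22)t) = 111000/4140 → e^(0.269·t) = 26.812.
0.269·t = ln(26.812) = 3.2888, so t = 3.2888/0.269 = 12.226.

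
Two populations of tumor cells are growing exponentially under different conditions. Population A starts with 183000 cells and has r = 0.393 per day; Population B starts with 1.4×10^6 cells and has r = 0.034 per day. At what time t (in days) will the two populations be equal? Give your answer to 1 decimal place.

5.7 days

Set 183000·e^(0.393t) = 1.4×10^6·e^(0.034t).
e^((0.393 − 0.034)t) = 1.4×10^6/183000 → e^(0.359·t) = 7.6503.
0.359·t = ln(7.6503) = 2.0347, so t = 2.0347/0.359 = 5.6678.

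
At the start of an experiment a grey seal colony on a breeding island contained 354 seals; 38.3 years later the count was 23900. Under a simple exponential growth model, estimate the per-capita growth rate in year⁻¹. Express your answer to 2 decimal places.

From N(t) = N₀·e^(rt): e^(r·38.3) = 23900/354 = 67.514.
r·38.3 = ln(67.514) = 4.2123, so r = 4.2123/38.3 = 0.10998.

0.11 per year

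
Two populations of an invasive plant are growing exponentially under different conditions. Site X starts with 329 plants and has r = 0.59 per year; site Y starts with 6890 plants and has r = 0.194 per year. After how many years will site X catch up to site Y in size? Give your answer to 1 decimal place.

7.7 years

Set 329·e^(0.59t) = 6890·e^(0.194t).
e^((0.59 − 0.194)t) = 6890/329 → e^(0.396·t) = 20.942.
0.396·t = ln(20.942) = 3.0418, so t = 3.0418/0.396 = 7.6812.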